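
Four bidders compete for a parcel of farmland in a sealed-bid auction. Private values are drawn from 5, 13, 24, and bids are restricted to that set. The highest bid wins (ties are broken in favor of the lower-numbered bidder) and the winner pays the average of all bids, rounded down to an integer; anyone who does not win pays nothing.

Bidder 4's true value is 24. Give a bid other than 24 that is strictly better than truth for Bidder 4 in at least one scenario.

Suppose Bidder 1 bids 5, Bidder 2 bids 5 and Bidder 3 bids 5.
Bid 24: wins, pays 9, utility 24 - 9 = 15.
Bid 13: wins, pays 7, utility 24 - 7 = 17.
So bidding 13 beats truth here (17 > 15).

13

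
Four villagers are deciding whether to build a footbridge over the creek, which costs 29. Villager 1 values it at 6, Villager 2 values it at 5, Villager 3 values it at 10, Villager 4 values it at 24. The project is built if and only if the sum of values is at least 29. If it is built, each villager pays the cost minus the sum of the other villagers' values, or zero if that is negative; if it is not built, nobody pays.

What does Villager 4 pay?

8

Total value 45 ≥ cost 29, so the project is built.
The other villagers' values sum to 21.
Cost minus that sum is 29 - 21 = 8.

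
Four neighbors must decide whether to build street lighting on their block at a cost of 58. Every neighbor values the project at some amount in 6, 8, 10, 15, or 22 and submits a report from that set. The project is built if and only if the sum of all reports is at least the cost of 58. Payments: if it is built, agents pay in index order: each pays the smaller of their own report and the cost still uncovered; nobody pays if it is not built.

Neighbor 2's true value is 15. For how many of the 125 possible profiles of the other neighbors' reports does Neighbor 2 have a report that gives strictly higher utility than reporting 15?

16

Others report (6, 22, 22): truth gives 0; report 8 gives 7 > 0. Violating.
Others report (8, 22, 22): truth gives 0; report 6 gives 9 > 0. Violating.
Others report (10, 22, 22): truth gives 0; report 6 gives 9 > 0. Violating.
Others report (15, 15, 22): truth gives 0; report 6 gives 9 > 0. Violating.
Others report (6, 6, 6): truth gives 0; no alternative beats it.
Others report (6, 6, 8): truth gives 0; no alternative beats it.
(Checking all 125 profiles: 16 have a profitable deviation, 109 do not.)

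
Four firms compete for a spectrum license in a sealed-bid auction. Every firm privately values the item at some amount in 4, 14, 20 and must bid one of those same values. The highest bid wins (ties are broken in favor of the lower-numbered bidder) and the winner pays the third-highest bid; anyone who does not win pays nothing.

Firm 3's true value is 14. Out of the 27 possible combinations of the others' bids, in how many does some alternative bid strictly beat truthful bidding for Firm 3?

3

Others bid (4, 4, 20): truth gives 0; bid 20 gives 10 > 0. Violating.
Others bid (4, 14, 4): truth gives 0; bid 20 gives 10 > 0. Violating.
Others bid (14, 4, 4): truth gives 0; bid 20 gives 10 > 0. Violating.
Others bid (4, 4, 4): truth gives 10; no alternative beats it.
Others bid (4, 4, 14): truth gives 10; no alternative beats it.
(Checking all 27 profiles: 3 have a profitable deviation, 24 do not.)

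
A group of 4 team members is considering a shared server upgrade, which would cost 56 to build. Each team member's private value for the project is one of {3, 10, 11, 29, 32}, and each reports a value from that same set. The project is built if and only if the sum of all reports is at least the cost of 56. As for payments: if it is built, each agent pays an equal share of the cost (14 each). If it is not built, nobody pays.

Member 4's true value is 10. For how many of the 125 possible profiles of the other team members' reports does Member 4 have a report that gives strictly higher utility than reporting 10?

Others report (3, 11, 32): truth gives -4; report 3 gives 0 > -4. Violating.
Others report (3, 32, 11): truth gives -4; report 3 gives 0 > -4. Violating.
Others report (10, 10, 29): truth gives -4; report 3 gives 0 > -4. Violating.
Others report (10, 10, 32): truth gives -4; report 3 gives 0 > -4. Violating.
Others report (3, 3, 3): truth gives 0; no alternative beats it.
Others report (3, 3, 10): truth gives 0; no alternative beats it.
(Checking all 125 profiles: 21 have a profitable deviation, 104 do not.)

21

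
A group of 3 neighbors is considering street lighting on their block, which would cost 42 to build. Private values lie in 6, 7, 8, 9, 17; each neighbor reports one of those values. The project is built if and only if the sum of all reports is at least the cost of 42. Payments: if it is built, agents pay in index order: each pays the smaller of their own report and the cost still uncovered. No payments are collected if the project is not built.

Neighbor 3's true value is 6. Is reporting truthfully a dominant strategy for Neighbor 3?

Yes

Check each profile of the others' reports and compare truth against every alternative report.
Others report (6, 6): truth gives 0, best alternative gives 0.
Others report (6, 7): truth gives 0, best alternative gives 0.
Others report (6, 8): truth gives 0, best alternative gives 0.
Others report (6, 9): truth gives 0, best alternative gives 0.
Others report (6, 17): truth gives 0, best alternative gives 0.
Others report (7, 6): truth gives 0, best alternative gives 0.
(Remaining 19 profiles checked similarly; truth is weakly best in each.)
In every case the truthful report is at least as good as any alternative, so it is a dominant strategy.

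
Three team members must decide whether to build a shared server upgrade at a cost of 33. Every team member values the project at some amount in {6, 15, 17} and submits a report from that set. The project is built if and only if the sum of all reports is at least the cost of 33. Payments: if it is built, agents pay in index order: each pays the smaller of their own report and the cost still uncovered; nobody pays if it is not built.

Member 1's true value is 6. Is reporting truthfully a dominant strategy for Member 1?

Check each profile of the others' reports and compare truth against every alternative report.
Others report (6, 15): truth gives 0, best alternative gives -9.
Others report (6, 17): truth gives 0, best alternative gives -9.
Others report (15, 6): truth gives 0, best alternative gives -9.
Others report (15, 15): truth gives 0, best alternative gives -9.
Others report (15, 17): truth gives 0, best alternative gives -9.
Others report (17, 6): truth gives 0, best alternative gives -9.
(Remaining 3 profiles checked similarly; truth is weakly best in each.)
In every case the truthful report is at least as good as any alternative, so it is a dominant strategy.

Yes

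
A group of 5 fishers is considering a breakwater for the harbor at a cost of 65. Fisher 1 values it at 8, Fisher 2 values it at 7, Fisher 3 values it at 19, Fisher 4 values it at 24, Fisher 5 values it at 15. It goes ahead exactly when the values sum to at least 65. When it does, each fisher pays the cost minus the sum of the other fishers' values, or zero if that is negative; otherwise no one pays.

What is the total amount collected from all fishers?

Total value 73 ≥ cost 65, so it is built.
Fisher 1: others sum to 65; max(0, 65 - 65) = 0.
Fisher 2: others sum to 66; max(0, 65 - 66) = 0.
Fisher 3: others sum to 54; max(0, 65 - 54) = 11.
Fisher 4: others sum to 49; max(0, 65 - 49) = 16.
Fisher 5: others sum to 58; max(0, 65 - 58) = 7.
Total collected = 0 + 0 + 11 + 16 + 7 = 34.

34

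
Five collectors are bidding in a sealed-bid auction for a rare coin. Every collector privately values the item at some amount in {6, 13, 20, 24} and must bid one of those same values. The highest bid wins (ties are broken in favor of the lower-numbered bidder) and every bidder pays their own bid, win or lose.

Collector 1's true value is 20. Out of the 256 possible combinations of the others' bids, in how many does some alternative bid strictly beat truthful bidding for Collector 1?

Others bid (6, 6, 6, 6): truth gives 0; bid 6 gives 14 > 0. Violating.
Others bid (6, 6, 6, 13): truth gives 0; bid 13 gives 7 > 0. Violating.
Others bid (6, 6, 6, 24): truth gives -20; bid 24 gives -4 > -20. Violating.
Others bid (6, 6, 13, 6): truth gives 0; bid 13 gives 7 > 0. Violating.
Others bid (6, 6, 6, 20): truth gives 0; no alternative beats it.
Others bid (6, 6, 13, 20): truth gives 0; no alternative beats it.
(Checking all 256 profiles: 191 have a profitable deviation, 65 do not.)

191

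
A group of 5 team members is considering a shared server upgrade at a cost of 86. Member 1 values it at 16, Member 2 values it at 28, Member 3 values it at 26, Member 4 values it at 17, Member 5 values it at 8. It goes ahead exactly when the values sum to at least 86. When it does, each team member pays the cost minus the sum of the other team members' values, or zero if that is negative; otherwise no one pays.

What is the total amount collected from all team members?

51

Total value 95 ≥ cost 86, so it is built.
Member 1: others sum to 79; max(0, 86 - 79) = 7.
Member 2: others sum to 67; max(0, 86 - 67) = 19.
Member 3: others sum to 69; max(0, 86 - 69) = 17.
Member 4: others sum to 78; max(0, 86 - 78) = 8.
Member 5: others sum to 87; max(0, 86 - 87) = 0.
Total collected = 7 + 19 + 17 + 8 + 0 = 51.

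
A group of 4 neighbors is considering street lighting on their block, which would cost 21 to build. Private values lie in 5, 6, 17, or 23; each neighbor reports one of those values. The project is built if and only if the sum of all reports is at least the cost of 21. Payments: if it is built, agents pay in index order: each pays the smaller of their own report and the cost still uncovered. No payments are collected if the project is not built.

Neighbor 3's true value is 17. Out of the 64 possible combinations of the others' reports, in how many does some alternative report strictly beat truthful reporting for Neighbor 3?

Others report (5, 5, 5): truth gives 6; report 6 gives 11 > 6. Violating.
Others report (5, 5, 6): truth gives 6; report 5 gives 12 > 6. Violating.
Others report (5, 5, 17): truth gives 6; report 5 gives 12 > 6. Violating.
Others report (5, 5, 23): truth gives 6; report 5 gives 12 > 6. Violating.
Others report (5, 17, 5): truth gives 17; no alternative beats it.
Others report (5, 17, 6): truth gives 17; no alternative beats it.
(Checking all 64 profiles: 16 have a profitable deviation, 48 do not.)

16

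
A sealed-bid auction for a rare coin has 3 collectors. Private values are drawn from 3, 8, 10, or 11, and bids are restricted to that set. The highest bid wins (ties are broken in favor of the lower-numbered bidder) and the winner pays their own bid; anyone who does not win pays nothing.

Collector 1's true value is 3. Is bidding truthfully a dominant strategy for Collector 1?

Yes

Check each profile of the others' bids and compare truth against every alternative bid.
Others bid (3, 3): truth gives 0, best alternative gives -5.
Others bid (3, 8): truth gives 0, best alternative gives -5.
Others bid (8, 3): truth gives 0, best alternative gives -5.
Others bid (8, 8): truth gives 0, best alternative gives -5.
Others bid (3, 10): truth gives 0, best alternative gives 0.
Others bid (3, 11): truth gives 0, best alternative gives 0.
(Remaining 10 profiles checked similarly; truth is weakly best in each.)
In every case the truthful bid is at least as good as any alternative, so it is a dominant strategy.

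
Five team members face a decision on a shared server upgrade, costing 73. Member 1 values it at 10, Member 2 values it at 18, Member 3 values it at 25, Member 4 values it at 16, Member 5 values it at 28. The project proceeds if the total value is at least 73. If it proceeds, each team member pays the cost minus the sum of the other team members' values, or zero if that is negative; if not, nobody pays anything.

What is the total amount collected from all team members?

Total value 97 ≥ cost 73, so it is built.
Member 1: others sum to 87; max(0, 73 - 87) = 0.
Member 2: others sum to 79; max(0, 73 - 79) = 0.
Member 3: others sum to 72; max(0, 73 - 72) = 1.
Member 4: others sum to 81; max(0, 73 - 81) = 0.
Member 5: others sum to 69; max(0, 73 - 69) = 4.
Total collected = 0 + 0 + 1 + 0 + 4 = 5.

5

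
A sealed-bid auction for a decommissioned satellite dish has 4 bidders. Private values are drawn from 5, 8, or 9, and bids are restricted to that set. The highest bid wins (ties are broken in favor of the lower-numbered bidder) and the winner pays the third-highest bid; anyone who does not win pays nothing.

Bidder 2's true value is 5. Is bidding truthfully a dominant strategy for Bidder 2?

Check each profile of the others' bids and compare truth against every alternative bid.
Others bid (5, 8, 8): truth gives 0, best alternative gives -3.
Others bid (5, 5, 5): truth gives 0, best alternative gives 0.
Others bid (5, 5, 8): truth gives 0, best alternative gives 0.
Others bid (5, 5, 9): truth gives 0, best alternative gives 0.
Others bid (5, 8, 5): truth gives 0, best alternative gives 0.
Others bid (5, 8, 9): truth gives 0, best alternative gives 0.
(Remaining 21 profiles checked similarly; truth is weakly best in each.)
In every case the truthful bid is at least as good as any alternative, so it is a dominant strategy.

Yes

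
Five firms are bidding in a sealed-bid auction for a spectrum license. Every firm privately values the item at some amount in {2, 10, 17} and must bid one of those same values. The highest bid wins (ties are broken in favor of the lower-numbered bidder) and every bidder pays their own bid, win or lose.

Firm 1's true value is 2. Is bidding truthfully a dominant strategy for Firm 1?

Yes

Check each profile of the others' bids and compare truth against every alternative bid.
Others bid (2, 2, 2, 2): truth gives 0, best alternative gives -8.
Others bid (2, 2, 2, 17): truth gives -2, best alternative gives -10.
Others bid (2, 2, 10, 17): truth gives -2, best alternative gives -10.
Others bid (2, 2, 17, 2): truth gives -2, best alternative gives -10.
Others bid (2, 2, 17, 10): truth gives -2, best alternative gives -10.
Others bid (2, 2, 17, 17): truth gives -2, best alternative gives -10.
(Remaining 75 profiles checked similarly; truth is weakly best in each.)
In every case the truthful bid is at least as good as any alternative, so it is a dominant strategy.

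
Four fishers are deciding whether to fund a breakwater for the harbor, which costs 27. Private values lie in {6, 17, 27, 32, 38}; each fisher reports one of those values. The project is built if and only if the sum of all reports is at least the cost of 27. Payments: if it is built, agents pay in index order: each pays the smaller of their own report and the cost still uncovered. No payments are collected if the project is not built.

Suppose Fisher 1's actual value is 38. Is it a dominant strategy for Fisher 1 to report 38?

No

Consider the case where Fisher 2 reports 6, Fisher 3 reports 6 and Fisher 4 reports 6.
Truthful report 38: project built, pays 27, utility 38 - 27 = 11.
Report 17 instead: project built, pays 17, utility 38 - 17 = 21.
Since 21 > 11, reporting 17 is strictly better here, so truthful reporting is not dominant.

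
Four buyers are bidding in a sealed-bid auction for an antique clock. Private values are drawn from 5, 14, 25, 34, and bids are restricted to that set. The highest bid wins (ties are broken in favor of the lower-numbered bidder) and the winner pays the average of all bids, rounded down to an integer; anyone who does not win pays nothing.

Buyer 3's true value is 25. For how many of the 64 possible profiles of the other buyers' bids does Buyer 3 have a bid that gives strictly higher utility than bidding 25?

Others bid (5, 5, 5): truth gives 15; bid 14 gives 18 > 15. Violating.
Others bid (5, 5, 14): truth gives 13; bid 14 gives 16 > 13. Violating.
Others bid (5, 5, 34): truth gives 0; bid 34 gives 6 > 0. Violating.
Others bid (5, 14, 34): truth gives 0; bid 34 gives 4 > 0. Violating.
Others bid (5, 5, 25): truth gives 10; no alternative beats it.
Others bid (5, 14, 5): truth gives 13; no alternative beats it.
(Checking all 64 profiles: 22 have a profitable deviation, 42 do not.)

22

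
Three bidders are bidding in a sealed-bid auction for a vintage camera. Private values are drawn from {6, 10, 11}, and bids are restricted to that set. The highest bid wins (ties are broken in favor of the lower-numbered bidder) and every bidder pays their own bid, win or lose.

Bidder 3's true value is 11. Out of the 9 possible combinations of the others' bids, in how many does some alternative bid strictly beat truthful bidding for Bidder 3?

6

Others bid (6, 6): truth gives 0; bid 10 gives 1 > 0. Violating.
Others bid (6, 11): truth gives -11; bid 6 gives -6 > -11. Violating.
Others bid (10, 11): truth gives -11; bid 6 gives -6 > -11. Violating.
Others bid (11, 6): truth gives -11; bid 6 gives -6 > -11. Violating.
Others bid (6, 10): truth gives 0; no alternative beats it.
Others bid (10, 6): truth gives 0; no alternative beats it.
(Checking all 9 profiles: 6 have a profitable deviation, 3 do not.)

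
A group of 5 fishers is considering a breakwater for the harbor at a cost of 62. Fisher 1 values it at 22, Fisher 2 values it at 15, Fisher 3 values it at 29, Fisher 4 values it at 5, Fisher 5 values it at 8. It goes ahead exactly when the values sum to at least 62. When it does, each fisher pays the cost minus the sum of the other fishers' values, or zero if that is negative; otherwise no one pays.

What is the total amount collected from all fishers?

17

Total value 79 ≥ cost 62, so it is built.
Fisher 1: others sum to 57; max(0, 62 - 57) = 5.
Fisher 2: others sum to 64; max(0, 62 - 64) = 0.
Fisher 3: others sum to 50; max(0, 62 - 50) = 12.
Fisher 4: others sum to 74; max(0, 62 - 74) = 0.
Fisher 5: others sum to 71; max(0, 62 - 71) = 0.
Total collected = 5 + 0 + 12 + 0 + 0 = 17.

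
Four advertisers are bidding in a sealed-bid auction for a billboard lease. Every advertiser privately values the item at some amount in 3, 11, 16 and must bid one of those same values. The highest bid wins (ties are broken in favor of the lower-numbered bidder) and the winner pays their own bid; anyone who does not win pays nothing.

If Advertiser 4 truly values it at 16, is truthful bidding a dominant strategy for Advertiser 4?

No

Consider the case where Advertiser 1 bids 3, Advertiser 2 bids 3 and Advertiser 3 bids 3.
Truthful bid 16: wins, pays 16, utility 16 - 16 = 0.
Bid 11 instead: wins, pays 11, utility 16 - 11 = 5.
Since 5 > 0, bidding 11 is strictly better here, so truthful bidding is not dominant.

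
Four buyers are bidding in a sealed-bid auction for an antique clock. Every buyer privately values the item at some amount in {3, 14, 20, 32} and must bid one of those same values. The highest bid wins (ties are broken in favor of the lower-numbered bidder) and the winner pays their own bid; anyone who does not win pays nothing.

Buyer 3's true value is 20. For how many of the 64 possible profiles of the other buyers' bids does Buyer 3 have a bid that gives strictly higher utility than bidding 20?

2

Others bid (3, 3, 3): truth gives 0; bid 14 gives 6 > 0. Violating.
Others bid (3, 3, 14): truth gives 0; bid 14 gives 6 > 0. Violating.
Others bid (3, 3, 20): truth gives 0; no alternative beats it.
Others bid (3, 3, 32): truth gives 0; no alternative beats it.
(Checking all 64 profiles: 2 have a profitable deviation, 62 do not.)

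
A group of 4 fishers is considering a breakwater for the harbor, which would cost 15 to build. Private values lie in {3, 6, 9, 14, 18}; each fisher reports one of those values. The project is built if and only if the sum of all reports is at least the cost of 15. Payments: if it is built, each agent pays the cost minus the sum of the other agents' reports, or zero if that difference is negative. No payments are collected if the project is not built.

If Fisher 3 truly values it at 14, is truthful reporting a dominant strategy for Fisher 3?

Check each profile of the others' reports and compare truth against every alternative report.
Others report (3, 3, 9): truth gives 14, best alternative gives 14.
Others report (3, 3, 14): truth gives 14, best alternative gives 14.
Others report (3, 3, 18): truth gives 14, best alternative gives 14.
Others report (3, 6, 6): truth gives 14, best alternative gives 14.
Others report (3, 6, 9): truth gives 14, best alternative gives 14.
Others report (3, 6, 14): truth gives 14, best alternative gives 14.
(Remaining 119 profiles checked similarly; truth is weakly best in each.)
In every case the truthful report is at least as good as any alternative, so it is a dominant strategy.

Yes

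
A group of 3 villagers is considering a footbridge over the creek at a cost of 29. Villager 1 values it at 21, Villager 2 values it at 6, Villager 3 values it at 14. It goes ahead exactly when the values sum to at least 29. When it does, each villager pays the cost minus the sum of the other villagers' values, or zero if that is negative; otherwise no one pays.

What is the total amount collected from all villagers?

Total value 41 ≥ cost 29, so it is built.
Villager 1: others sum to 20; max(0, 29 - 20) = 9.
Villager 2: others sum to 35; max(0, 29 - 35) = 0.
Villager 3: others sum to 27; max(0, 29 - 27) = 2.
Total collected = 9 + 0 + 2 = 11.

11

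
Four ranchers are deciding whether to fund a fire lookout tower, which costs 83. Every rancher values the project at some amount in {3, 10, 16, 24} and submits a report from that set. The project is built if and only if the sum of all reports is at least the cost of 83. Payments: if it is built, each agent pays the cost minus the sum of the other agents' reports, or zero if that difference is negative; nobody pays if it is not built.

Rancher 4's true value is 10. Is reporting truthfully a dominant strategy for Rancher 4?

Check each profile of the others' reports and compare truth against every alternative report.
Others report (3, 3, 3): truth gives 0, best alternative gives 0.
Others report (3, 3, 10): truth gives 0, best alternative gives 0.
Others report (3, 3, 16): truth gives 0, best alternative gives 0.
Others report (3, 3, 24): truth gives 0, best alternative gives 0.
Others report (3, 10, 3): truth gives 0, best alternative gives 0.
Others report (3, 10, 10): truth gives 0, best alternative gives 0.
(Remaining 58 profiles checked similarly; truth is weakly best in each.)
In every case the truthful report is at least as good as any alternative, so it is a dominant strategy.

Yes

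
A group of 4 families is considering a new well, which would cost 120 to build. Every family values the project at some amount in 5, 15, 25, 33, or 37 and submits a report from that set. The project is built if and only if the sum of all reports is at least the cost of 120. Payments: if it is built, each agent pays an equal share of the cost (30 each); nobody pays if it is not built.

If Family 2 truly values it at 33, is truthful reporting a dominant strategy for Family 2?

No

Consider the case where Family 1 reports 15, Family 3 reports 33 and Family 4 reports 37.
Truthful report 33: project not built, utility 0.
Report 37 instead: project built, pays 30, utility 33 - 30 = 3.
Since 3 > 0, reporting 37 is strictly better here, so truthful reporting is not dominant.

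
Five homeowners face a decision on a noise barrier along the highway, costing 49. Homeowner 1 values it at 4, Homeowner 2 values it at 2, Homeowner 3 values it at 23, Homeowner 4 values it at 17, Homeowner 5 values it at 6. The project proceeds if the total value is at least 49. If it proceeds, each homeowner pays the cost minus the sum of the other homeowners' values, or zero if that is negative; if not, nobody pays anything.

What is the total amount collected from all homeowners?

Total value 52 ≥ cost 49, so it is built.
Homeowner 1: others sum to 48; max(0, 49 - 48) = 1.
Homeowner 2: others sum to 50; max(0, 49 - 50) = 0.
Homeowner 3: others sum to 29; max(0, 49 - 29) = 20.
Homeowner 4: others sum to 35; max(0, 49 - 35) = 14.
Homeowner 5: others sum to 46; max(0, 49 - 46) = 3.
Total collected = 1 + 0 + 20 + 14 + 3 = 38.

38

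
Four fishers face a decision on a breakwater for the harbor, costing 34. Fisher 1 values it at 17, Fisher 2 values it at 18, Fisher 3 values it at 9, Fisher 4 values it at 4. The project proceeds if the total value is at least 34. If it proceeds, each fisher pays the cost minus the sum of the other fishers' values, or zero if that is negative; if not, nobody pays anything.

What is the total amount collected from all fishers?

7

Total value 48 ≥ cost 34, so it is built.
Fisher 1: others sum to 31; max(0, 34 - 31) = 3.
Fisher 2: others sum to 30; max(0, 34 - 30) = 4.
Fisher 3: others sum to 39; max(0, 34 - 39) = 0.
Fisher 4: others sum to 44; max(0, 34 - 44) = 0.
Total collected = 3 + 4 + 0 + 0 = 7.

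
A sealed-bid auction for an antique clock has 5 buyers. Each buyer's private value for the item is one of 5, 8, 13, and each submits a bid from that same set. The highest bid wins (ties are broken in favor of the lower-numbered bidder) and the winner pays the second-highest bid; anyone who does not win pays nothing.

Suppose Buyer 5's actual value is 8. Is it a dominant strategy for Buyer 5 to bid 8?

Check each profile of the others' bids and compare truth against every alternative bid.
Others bid (5, 5, 5, 5): truth gives 3, best alternative gives 3.
Others bid (5, 5, 5, 8): truth gives 0, best alternative gives 0.
Others bid (5, 5, 5, 13): truth gives 0, best alternative gives 0.
Others bid (5, 5, 8, 5): truth gives 0, best alternative gives 0.
Others bid (5, 5, 8, 8): truth gives 0, best alternative gives 0.
Others bid (5, 5, 8, 13): truth gives 0, best alternative gives 0.
(Remaining 75 profiles checked similarly; truth is weakly best in each.)
In every case the truthful bid is at least as good as any alternative, so it is a dominant strategy.

Yes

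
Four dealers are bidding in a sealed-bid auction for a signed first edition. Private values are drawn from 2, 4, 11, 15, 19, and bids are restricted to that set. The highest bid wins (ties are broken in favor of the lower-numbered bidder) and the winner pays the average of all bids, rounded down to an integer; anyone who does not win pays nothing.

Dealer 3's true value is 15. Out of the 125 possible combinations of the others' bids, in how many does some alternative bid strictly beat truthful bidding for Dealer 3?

Others bid (2, 2, 2): truth gives 10; bid 4 gives 13 > 10. Violating.
Others bid (2, 2, 4): truth gives 10; bid 4 gives 12 > 10. Violating.
Others bid (2, 2, 11): truth gives 8; bid 11 gives 9 > 8. Violating.
Others bid (2, 2, 19): truth gives 0; bid 19 gives 5 > 0. Violating.
Others bid (2, 2, 15): truth gives 7; no alternative beats it.
Others bid (2, 4, 15): truth gives 6; no alternative beats it.
(Checking all 125 profiles: 48 have a profitable deviation, 77 do not.)

48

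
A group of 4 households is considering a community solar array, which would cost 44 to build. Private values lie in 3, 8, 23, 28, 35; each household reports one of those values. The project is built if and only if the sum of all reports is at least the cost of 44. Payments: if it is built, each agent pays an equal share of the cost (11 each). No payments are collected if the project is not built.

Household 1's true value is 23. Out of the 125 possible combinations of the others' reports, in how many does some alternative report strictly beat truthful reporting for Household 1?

7

Others report (3, 3, 3): truth gives 0; report 35 gives 12 > 0. Violating.
Others report (3, 3, 8): truth gives 0; report 35 gives 12 > 0. Violating.
Others report (3, 8, 3): truth gives 0; report 35 gives 12 > 0. Violating.
Others report (3, 8, 8): truth gives 0; report 28 gives 12 > 0. Violating.
Others report (3, 3, 23): truth gives 12; no alternative beats it.
Others report (3, 3, 28): truth gives 12; no alternative beats it.
(Checking all 125 profiles: 7 have a profitable deviation, 118 do not.)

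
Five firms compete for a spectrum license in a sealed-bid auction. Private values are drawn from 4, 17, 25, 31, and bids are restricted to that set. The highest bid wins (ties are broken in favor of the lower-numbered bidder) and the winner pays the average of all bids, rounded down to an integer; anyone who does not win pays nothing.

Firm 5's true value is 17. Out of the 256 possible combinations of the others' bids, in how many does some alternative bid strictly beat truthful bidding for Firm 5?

Others bid (4, 4, 4, 17): truth gives 0; bid 25 gives 7 > 0. Violating.
Others bid (4, 4, 4, 25): truth gives 0; bid 31 gives 4 > 0. Violating.
Others bid (4, 4, 17, 4): truth gives 0; bid 25 gives 7 > 0. Violating.
Others bid (4, 4, 17, 17): truth gives 0; bid 25 gives 4 > 0. Violating.
Others bid (4, 4, 4, 4): truth gives 11; no alternative beats it.
Others bid (4, 4, 4, 31): truth gives 0; no alternative beats it.
(Checking all 256 profiles: 30 have a profitable deviation, 226 do not.)

30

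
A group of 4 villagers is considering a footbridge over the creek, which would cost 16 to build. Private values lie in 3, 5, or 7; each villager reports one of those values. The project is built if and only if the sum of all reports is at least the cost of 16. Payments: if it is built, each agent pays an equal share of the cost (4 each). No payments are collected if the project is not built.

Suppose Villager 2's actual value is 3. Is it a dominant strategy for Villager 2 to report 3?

Yes

Check each profile of the others' reports and compare truth against every alternative report.
Others report (3, 3, 5): truth gives 0, best alternative gives -1.
Others report (3, 5, 3): truth gives 0, best alternative gives -1.
Others report (5, 3, 3): truth gives 0, best alternative gives -1.
Others report (3, 3, 7): truth gives -1, best alternative gives -1.
Others report (3, 5, 5): truth gives -1, best alternative gives -1.
Others report (3, 5, 7): truth gives -1, best alternative gives -1.
(Remaining 21 profiles checked similarly; truth is weakly best in each.)
In every case the truthful report is at least as good as any alternative, so it is a dominant strategy.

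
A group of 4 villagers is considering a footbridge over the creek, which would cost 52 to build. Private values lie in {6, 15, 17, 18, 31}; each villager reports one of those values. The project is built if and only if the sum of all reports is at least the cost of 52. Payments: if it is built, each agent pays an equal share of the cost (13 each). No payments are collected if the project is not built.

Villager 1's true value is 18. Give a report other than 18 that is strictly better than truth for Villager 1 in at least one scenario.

31

Suppose Villager 2 reports 6, Villager 3 reports 6 and Villager 4 reports 15.
Report 18: project not built, utility 0.
Report 31: project built, pays 13, utility 18 - 13 = 5.
So reporting 31 beats truth here (5 > 0).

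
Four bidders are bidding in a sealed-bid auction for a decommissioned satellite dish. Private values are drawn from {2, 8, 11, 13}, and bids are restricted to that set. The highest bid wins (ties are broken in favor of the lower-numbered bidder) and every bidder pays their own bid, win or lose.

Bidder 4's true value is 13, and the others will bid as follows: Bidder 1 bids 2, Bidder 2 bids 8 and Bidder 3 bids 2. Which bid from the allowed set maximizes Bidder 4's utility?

Bid 2: loses but pays 2, utility -2.
Bid 8: loses but pays 8, utility -8.
Bid 11: wins, pays 11, utility 13 - 11 = 2.
Bid 13: wins, pays 13, utility 13 - 13 = 0.
The best choice is 11 with utility 2.

11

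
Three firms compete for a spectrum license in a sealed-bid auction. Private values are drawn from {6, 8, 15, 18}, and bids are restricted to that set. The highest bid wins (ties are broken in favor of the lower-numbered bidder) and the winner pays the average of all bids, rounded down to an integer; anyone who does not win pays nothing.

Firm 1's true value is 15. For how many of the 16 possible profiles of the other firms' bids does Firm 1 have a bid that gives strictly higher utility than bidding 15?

Others bid (6, 6): truth gives 6; bid 6 gives 9 > 6. Violating.
Others bid (6, 8): truth gives 6; bid 8 gives 8 > 6. Violating.
Others bid (6, 18): truth gives 0; bid 18 gives 1 > 0. Violating.
Others bid (8, 6): truth gives 6; bid 8 gives 8 > 6. Violating.
Others bid (6, 15): truth gives 3; no alternative beats it.
Others bid (8, 15): truth gives 3; no alternative beats it.
(Checking all 16 profiles: 8 have a profitable deviation, 8 do not.)

8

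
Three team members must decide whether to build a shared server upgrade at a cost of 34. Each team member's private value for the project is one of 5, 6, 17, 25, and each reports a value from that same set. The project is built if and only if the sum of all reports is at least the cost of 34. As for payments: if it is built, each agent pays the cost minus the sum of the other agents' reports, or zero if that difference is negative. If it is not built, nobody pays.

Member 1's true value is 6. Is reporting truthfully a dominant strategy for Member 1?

Yes

Check each profile of the others' reports and compare truth against every alternative report.
Others report (17, 17): truth gives 6, best alternative gives 6.
Others report (17, 25): truth gives 6, best alternative gives 6.
Others report (25, 17): truth gives 6, best alternative gives 6.
Others report (25, 25): truth gives 6, best alternative gives 6.
Others report (6, 25): truth gives 3, best alternative gives 3.
Others report (25, 6): truth gives 3, best alternative gives 3.
(Remaining 10 profiles checked similarly; truth is weakly best in each.)
In every case the truthful report is at least as good as any alternative, so it is a dominant strategy.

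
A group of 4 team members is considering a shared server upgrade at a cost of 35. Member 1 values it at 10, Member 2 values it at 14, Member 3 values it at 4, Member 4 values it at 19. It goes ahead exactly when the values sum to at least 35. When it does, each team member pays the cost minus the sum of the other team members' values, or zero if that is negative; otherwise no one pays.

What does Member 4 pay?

7

Total value 47 ≥ cost 35, so the project is built.
The other team members' values sum to 28.
Cost minus that sum is 35 - 28 = 7.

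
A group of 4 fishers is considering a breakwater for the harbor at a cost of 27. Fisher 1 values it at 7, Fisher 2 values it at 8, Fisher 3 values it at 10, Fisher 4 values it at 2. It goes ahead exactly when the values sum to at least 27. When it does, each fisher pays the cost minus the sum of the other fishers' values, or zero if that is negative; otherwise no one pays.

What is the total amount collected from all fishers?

27

Total value 27 ≥ cost 27, so it is built.
Fisher 1: others sum to 20; max(0, 27 - 20) = 7.
Fisher 2: others sum to 19; max(0, 27 - 19) = 8.
Fisher 3: others sum to 17; max(0, 27 - 17) = 10.
Fisher 4: others sum to 25; max(0, 27 - 25) = 2.
Total collected = 7 + 8 + 10 + 2 = 27.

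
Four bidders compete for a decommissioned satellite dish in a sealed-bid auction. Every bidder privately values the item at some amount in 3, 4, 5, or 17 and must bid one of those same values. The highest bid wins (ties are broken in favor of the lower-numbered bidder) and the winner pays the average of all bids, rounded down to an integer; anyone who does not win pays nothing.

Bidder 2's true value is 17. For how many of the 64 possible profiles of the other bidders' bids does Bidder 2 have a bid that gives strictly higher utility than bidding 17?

Others bid (3, 3, 3): truth gives 11; bid 4 gives 14 > 11. Violating.
Others bid (3, 3, 4): truth gives 11; bid 4 gives 14 > 11. Violating.
Others bid (3, 3, 5): truth gives 10; bid 5 gives 13 > 10. Violating.
Others bid (3, 4, 3): truth gives 11; bid 4 gives 14 > 11. Violating.
Others bid (3, 3, 17): truth gives 7; no alternative beats it.
Others bid (3, 4, 17): truth gives 7; no alternative beats it.
(Checking all 64 profiles: 18 have a profitable deviation, 46 do not.)

18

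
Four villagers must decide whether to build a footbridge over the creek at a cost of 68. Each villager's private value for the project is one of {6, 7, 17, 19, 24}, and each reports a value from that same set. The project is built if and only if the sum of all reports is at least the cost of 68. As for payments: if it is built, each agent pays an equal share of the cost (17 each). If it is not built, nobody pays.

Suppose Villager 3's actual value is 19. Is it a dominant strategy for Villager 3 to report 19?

Consider the case where Villager 1 reports 6, Villager 2 reports 17 and Villager 4 reports 24.
Truthful report 19: project not built, utility 0.
Report 24 instead: project built, pays 17, utility 19 - 17 = 2.
Since 2 > 0, reporting 24 is strictly better here, so truthful reporting is not dominant.

No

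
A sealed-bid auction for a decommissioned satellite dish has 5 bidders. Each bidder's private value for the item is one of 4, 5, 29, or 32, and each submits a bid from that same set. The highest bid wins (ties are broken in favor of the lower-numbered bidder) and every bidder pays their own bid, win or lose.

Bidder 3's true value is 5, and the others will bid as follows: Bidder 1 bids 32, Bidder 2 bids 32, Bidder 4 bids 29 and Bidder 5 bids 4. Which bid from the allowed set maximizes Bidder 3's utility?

Bid 4: loses but pays 4, utility -4.
Bid 5: loses but pays 5, utility -5.
Bid 29: loses but pays 29, utility -29.
Bid 32: loses but pays 32, utility -32.
The best choice is 4 with utility -4.

4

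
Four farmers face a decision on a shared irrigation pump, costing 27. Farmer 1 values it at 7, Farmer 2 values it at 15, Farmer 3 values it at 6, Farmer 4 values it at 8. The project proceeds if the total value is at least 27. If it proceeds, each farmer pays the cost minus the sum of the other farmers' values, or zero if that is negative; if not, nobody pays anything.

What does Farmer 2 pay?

6

Total value 36 ≥ cost 27, so the project is built.
The other farmers' values sum to 21.
Cost minus that sum is 27 - 21 = 6.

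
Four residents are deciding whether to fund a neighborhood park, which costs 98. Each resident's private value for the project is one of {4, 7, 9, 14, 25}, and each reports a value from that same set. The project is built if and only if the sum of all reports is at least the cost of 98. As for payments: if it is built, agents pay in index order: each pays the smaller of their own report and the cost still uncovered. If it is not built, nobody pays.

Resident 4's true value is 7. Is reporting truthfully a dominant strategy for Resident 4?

Yes

Check each profile of the others' reports and compare truth against every alternative report.
Others report (4, 4, 4): truth gives 0, best alternative gives 0.
Others report (4, 4, 7): truth gives 0, best alternative gives 0.
Others report (4, 4, 9): truth gives 0, best alternative gives 0.
Others report (4, 4, 14): truth gives 0, best alternative gives 0.
Others report (4, 4, 25): truth gives 0, best alternative gives 0.
Others report (4, 7, 4): truth gives 0, best alternative gives 0.
(Remaining 119 profiles checked similarly; truth is weakly best in each.)
In every case the truthful report is at least as good as any alternative, so it is a dominant strategy.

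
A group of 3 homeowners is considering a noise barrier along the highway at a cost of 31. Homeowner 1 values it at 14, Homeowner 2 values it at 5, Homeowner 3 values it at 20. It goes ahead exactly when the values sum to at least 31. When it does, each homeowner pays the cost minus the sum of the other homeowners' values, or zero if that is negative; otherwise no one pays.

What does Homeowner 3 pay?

Total value 39 ≥ cost 31, so the project is built.
The other homeowners' values sum to 19.
Cost minus that sum is 31 - 19 = 12.

12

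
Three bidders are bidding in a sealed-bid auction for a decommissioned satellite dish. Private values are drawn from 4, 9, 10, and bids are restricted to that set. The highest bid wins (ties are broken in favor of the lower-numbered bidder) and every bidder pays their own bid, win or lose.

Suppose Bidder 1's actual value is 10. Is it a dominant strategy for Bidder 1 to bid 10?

No

Consider the case where Bidder 2 bids 4 and Bidder 3 bids 4.
Truthful bid 10: wins, pays 10, utility 10 - 10 = 0.
Bid 4 instead: wins, pays 4, utility 10 - 4 = 6.
Since 6 > 0, bidding 4 is strictly better here, so truthful bidding is not dominant.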